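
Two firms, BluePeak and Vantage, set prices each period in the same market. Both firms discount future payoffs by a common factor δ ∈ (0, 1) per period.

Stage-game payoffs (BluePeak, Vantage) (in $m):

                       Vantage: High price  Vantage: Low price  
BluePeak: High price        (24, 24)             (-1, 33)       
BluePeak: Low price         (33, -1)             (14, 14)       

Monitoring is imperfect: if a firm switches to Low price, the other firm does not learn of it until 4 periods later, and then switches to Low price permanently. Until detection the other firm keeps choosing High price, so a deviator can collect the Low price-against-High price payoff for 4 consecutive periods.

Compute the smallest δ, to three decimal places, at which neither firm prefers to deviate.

0.830

A deviator earns 33 for 4 periods, then 14 forever; cooperating earns 24 forever. Multiplying the IC by (1−δ):
24 ≥ 33(1−δ^4) + 14δ^4, so 19·δ^4 ≥ 9 and δ^4 ≥ 9/19.
δ ≥ (9/19)^(1/4) ≈ 0.830.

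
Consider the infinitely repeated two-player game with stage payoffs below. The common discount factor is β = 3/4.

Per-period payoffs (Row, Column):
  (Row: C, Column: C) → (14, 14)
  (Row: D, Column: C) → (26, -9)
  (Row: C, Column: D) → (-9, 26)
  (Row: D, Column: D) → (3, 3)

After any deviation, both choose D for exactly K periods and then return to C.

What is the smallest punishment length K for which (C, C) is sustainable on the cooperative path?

2

Need Σ_{k=1}^{K} β^k ≥ (26−14)/(14−3) = 1.0909 at β = 3/4.
At K = 1 the sum is 0.7500 < 1.0909; at K = 2 it is 1.3125 ≥ 1.0909.
So the minimum punishment length is K = 2.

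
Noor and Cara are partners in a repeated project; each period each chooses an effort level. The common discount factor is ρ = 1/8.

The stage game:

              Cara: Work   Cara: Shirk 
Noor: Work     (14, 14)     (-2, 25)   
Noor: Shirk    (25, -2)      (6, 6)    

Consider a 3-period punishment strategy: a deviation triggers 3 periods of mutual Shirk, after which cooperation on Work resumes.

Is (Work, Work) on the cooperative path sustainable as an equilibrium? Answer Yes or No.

A one-shot deviation gives 25 now, then 6 for 3 periods, then back to 14.
Gain from deviating: (25−14) today; loss: (14−6) in each of the next 3 periods.
No-deviation condition: (14−6)(ρ+…+ρ^3) ≥ 25−14, i.e. ρ+…+ρ^3 ≥ 11/8.
At ρ = 1/8: ρ+…+ρ^3 = 0.1426 < 1.3750.
So cooperation is not sustainable.

No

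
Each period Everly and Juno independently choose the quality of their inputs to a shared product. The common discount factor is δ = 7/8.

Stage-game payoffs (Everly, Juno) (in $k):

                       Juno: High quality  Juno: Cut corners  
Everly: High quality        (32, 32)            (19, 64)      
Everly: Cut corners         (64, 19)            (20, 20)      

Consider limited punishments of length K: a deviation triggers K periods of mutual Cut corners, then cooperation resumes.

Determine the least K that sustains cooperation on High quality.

No profitable deviation requires (32−20)(δ+…+δ^K) ≥ 64−32, i.e. δ+…+δ^K ≥ 8/3 ≈ 2.6667.
With δ = 7/8, the partial sums are K=1: 0.8750, K=2: 1.6406, K=3: 2.3105, K=4: 2.8967.
K = 4 is the first length at which the sum reaches 2.6667.

4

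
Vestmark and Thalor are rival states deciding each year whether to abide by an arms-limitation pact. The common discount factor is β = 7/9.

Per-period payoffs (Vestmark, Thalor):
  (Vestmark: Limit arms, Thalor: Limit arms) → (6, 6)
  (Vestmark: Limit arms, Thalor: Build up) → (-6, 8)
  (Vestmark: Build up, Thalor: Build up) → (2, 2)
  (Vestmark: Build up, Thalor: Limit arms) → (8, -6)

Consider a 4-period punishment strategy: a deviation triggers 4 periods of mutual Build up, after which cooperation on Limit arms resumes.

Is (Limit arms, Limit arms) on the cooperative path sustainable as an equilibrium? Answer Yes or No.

Yes

A one-shot deviation gives 8 now, then 2 for 4 periods, then back to 6.
Gain from deviating: (8−6) today; loss: (6−2) in each of the next 4 periods.
No-deviation condition: (6−2)(β+…+β^4) ≥ 8−6, i.e. β+…+β^4 ≥ 1/2.
At β = 7/9: β+…+β^4 = 2.2192 ≥ 0.5000.
So cooperation is sustainable.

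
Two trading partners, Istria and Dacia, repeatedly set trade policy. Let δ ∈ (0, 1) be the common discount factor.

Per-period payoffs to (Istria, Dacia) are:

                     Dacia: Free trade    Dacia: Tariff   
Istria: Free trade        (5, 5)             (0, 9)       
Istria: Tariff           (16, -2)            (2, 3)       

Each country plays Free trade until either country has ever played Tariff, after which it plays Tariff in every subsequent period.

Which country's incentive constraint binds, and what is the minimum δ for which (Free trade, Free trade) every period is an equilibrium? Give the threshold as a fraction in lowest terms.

Istria's threshold: (16−5)/(16−2) = 11/14.
Dacia's threshold: (9−5)/(9−3) = 2/3.
11/14 > 2/3, so Istria binds and δ* = 11/14.

Istria; δ ≥ 11/14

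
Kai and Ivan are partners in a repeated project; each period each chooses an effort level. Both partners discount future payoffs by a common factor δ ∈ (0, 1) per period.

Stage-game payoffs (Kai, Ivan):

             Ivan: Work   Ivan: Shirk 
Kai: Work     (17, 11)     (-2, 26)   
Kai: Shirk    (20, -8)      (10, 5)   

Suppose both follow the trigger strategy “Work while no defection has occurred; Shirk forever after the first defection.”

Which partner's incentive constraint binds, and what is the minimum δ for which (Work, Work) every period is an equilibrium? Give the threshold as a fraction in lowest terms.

Kai's threshold: (20−17)/(20−10) = 3/10.
Ivan's threshold: (26−11)/(26−5) = 5/7.
3/10 < 5/7, so Ivan binds and δ* = 5/7.

Ivan; δ ≥ 5/7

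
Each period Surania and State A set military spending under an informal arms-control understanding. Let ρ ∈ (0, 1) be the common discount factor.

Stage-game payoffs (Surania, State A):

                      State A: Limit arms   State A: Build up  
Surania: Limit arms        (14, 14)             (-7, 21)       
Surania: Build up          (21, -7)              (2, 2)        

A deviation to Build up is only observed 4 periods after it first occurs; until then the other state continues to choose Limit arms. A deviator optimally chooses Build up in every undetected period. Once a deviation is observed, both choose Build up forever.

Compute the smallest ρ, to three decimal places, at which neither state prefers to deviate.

Deviating for the 4 undetected periods gains 21−14 = 7 per period over cooperation, then loses 14−2 = 12 per period forever once punishment starts.
Gain: 7(1 + ρ + … + ρ^3); loss: 12·ρ^4/(1−ρ).
No profitable deviation ⇔ 7(1−ρ^4) ≤ 12·ρ^4, i.e. ρ^4 ≥ 7/(7+12) = 7/19.
Hence ρ ≥ (7/19)^(1/4) ≈ 0.779.

0.779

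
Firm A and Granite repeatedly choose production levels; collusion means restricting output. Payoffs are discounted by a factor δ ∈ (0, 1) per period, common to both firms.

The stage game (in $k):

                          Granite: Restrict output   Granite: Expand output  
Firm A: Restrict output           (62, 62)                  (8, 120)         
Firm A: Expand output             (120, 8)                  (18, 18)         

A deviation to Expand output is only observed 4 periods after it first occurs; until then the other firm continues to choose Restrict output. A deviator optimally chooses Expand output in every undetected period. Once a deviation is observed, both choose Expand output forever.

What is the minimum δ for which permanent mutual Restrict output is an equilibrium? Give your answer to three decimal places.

0.868

The best deviation is to choose Expand output for all 4 undetected periods, earning 120 each, then 18 forever once detected.
Deviation value: 120(1−δ^4)/(1−δ) + 18δ^4/(1−δ); cooperation value: 62/(1−δ).
IC: 62 ≥ 120(1−δ^4) + 18δ^4 = 120 − 102δ^4.
So δ^4 ≥ 58/102 = 29/51, giving δ ≥ (29/51)^(1/4) ≈ 0.868.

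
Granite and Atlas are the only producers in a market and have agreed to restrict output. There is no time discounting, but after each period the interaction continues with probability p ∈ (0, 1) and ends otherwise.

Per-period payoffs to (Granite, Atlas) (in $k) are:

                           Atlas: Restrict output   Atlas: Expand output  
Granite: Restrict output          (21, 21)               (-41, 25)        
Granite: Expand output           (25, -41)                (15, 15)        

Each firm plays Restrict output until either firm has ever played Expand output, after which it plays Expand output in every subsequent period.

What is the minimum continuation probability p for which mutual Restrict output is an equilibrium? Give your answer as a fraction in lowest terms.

Expected cooperation value is 21 + p·21 + p²·21 + … = 21/(1−p); deviation gives 25 + p·15/(1−p).
21 ≥ 25(1−p) + 15p ⇒ 10p ≥ 4 ⇒ p ≥ 4/10 = 2/5.

2/5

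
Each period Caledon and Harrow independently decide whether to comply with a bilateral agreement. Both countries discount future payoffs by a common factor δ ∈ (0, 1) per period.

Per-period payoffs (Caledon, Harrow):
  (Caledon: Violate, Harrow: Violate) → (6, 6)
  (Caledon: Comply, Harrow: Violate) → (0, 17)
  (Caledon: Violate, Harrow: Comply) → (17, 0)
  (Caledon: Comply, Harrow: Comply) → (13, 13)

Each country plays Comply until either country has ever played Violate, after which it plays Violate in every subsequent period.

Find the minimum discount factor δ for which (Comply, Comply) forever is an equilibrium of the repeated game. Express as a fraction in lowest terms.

One-period gain from deviating is 17 − 13 = 4. The loss is 13 − 6 = 7 in every subsequent period, with present value 7·δ/(1−δ).
Deviation is unprofitable when 7·δ/(1−δ) ≥ 4, i.e. δ/(1−δ) ≥ 4/7.
Equivalently δ ≥ 4/(4+7) = 4/11.

4/11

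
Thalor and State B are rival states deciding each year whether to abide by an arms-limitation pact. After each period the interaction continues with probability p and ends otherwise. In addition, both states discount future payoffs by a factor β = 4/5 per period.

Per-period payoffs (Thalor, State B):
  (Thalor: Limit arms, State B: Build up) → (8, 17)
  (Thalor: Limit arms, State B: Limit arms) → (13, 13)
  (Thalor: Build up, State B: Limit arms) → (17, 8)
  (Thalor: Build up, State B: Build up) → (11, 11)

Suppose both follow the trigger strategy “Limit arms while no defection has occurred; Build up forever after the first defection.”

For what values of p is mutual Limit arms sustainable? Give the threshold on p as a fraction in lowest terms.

5/6

Expected continuation weight on next period's payoff is β·p = 4/5·p, which plays the role of the discount factor.
Cooperation requires 4/5·p ≥ (17−13)/(17−11) = 2/3, hence p ≥ 5/6.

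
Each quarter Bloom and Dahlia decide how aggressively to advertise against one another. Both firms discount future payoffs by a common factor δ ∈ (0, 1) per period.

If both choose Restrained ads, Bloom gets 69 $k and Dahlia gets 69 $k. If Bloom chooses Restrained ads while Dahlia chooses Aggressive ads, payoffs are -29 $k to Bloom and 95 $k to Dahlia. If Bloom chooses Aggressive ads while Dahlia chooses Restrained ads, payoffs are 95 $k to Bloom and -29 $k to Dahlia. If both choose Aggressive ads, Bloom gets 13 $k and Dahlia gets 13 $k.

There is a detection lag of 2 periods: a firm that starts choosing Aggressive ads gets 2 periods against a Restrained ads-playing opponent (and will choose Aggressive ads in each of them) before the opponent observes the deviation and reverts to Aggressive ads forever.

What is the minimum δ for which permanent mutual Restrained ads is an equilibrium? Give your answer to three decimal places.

0.563

The best deviation is to choose Aggressive ads for all 2 undetected periods, earning 95 each, then 13 forever once detected.
Deviation value: 95(1−δ^2)/(1−δ) + 13δ^2/(1−δ); cooperation value: 69/(1−δ).
IC: 69 ≥ 95(1−δ^2) + 13δ^2 = 95 − 82δ^2.
So δ^2 ≥ 26/82 = 13/41, giving δ ≥ (13/41)^(1/2) ≈ 0.563.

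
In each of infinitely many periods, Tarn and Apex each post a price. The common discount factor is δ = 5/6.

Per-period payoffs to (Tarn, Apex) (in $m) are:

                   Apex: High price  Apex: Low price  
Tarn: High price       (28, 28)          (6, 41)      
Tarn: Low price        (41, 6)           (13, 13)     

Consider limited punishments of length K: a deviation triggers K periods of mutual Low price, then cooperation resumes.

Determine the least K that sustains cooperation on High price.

Need Σ_{k=1}^{K} δ^k ≥ (41−28)/(28−13) = 0.8667 at δ = 5/6.
At K = 1 the sum is 0.8333 < 0.8667; at K = 2 it is 1.5278 ≥ 0.8667.
So the minimum punishment length is K = 2.

2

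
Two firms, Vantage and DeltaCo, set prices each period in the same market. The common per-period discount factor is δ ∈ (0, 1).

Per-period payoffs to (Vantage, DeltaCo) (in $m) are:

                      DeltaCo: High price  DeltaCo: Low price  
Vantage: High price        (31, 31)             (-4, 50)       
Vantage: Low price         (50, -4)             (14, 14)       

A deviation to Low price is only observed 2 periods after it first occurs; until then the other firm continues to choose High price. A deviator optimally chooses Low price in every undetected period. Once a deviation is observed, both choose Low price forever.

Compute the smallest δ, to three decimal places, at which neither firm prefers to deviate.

The best deviation is to choose Low price for all 2 undetected periods, earning 50 each, then 14 forever once detected.
Deviation value: 50(1−δ^2)/(1−δ) + 14δ^2/(1−δ); cooperation value: 31/(1−δ).
IC: 31 ≥ 50(1−δ^2) + 14δ^2 = 50 − 36δ^2.
So δ^2 ≥ 19/36, giving δ ≥ (19/36)^(1/2) ≈ 0.726.

0.726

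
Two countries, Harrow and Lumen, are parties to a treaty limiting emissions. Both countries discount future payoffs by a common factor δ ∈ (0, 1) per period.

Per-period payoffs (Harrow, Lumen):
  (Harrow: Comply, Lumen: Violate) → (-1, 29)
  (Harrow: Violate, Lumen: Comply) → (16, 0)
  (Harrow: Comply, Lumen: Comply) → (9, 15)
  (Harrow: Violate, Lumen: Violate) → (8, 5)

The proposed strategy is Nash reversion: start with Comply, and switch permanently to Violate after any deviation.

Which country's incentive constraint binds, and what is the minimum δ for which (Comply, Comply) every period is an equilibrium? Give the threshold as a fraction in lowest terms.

Harrow: cooperation gives 9 each period; deviation gives 16 once then 8 forever.
  9/(1−δ) ≥ 16 + 8δ/(1−δ) ⇒ δ ≥ 7/8.
Lumen: cooperation gives 15 each period; deviation gives 29 once then 5 forever.
  δ ≥ 14/24 = 7/12.
Both must hold, so the binding constraint is Harrow's: δ ≥ 7/8.

Harrow; δ ≥ 7/8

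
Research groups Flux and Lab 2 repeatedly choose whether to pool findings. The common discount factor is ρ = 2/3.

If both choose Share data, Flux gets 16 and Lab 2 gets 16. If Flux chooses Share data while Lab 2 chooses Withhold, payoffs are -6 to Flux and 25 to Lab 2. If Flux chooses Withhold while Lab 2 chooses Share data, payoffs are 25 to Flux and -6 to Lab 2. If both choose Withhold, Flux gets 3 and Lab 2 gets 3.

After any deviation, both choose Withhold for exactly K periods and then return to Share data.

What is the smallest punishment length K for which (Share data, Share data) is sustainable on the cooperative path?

2

Need Σ_{k=1}^{K} ρ^k ≥ (25−16)/(16−3) = 0.6923 at ρ = 2/3.
At K = 1 the sum is 0.6667 < 0.6923; at K = 2 it is 1.1111 ≥ 0.6923.
So the minimum punishment length is K = 2.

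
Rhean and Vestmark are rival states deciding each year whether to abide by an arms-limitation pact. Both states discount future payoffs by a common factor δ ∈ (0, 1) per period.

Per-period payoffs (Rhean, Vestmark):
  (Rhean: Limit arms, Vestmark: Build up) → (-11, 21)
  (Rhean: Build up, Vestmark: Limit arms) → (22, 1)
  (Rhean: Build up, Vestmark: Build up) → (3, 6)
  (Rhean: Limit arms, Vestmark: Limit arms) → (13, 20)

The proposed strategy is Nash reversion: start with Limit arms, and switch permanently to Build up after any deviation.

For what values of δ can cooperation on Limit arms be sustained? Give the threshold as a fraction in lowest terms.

For Rhean: deviation gain 22−13 = 9, per-period punishment loss 13−3 = 10. IC gives δ ≥ 9/19.
For Vestmark: gain 1, loss 14 per period, so δ ≥ 1/15.
The tighter constraint is Rhean's, so cooperation needs δ ≥ 9/19.

9/19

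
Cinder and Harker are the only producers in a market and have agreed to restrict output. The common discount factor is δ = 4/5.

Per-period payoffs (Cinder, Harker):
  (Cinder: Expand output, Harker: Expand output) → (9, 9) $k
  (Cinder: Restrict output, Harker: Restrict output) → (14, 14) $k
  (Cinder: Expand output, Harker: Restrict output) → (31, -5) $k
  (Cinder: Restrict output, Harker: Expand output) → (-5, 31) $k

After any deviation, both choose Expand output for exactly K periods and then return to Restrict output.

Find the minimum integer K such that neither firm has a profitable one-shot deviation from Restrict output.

9

No profitable deviation requires (14−9)(δ+…+δ^K) ≥ 31−14, i.e. δ+…+δ^K ≥ 17/5 ≈ 3.4000.
With δ = 4/5, the partial sums are K=1: 0.8000, K=2: 1.4400, …, K=7: 3.1611, K=8: 3.3289, K=9: 3.4631.
K = 9 is the first length at which the sum reaches 3.4000.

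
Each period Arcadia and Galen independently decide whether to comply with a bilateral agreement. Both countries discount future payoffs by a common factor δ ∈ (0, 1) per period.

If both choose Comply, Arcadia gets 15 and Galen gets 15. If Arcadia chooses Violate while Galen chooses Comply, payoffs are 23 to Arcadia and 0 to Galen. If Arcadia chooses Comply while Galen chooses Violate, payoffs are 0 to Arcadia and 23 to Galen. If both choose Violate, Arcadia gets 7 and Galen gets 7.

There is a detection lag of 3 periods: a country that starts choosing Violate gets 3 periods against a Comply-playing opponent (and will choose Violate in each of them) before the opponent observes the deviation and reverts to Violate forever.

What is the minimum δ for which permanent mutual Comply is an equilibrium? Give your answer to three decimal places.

The best deviation is to choose Violate for all 3 undetected periods, earning 23 each, then 7 forever once detected.
Deviation value: 23(1−δ^3)/(1−δ) + 7δ^3/(1−δ); cooperation value: 15/(1−δ).
IC: 15 ≥ 23(1−δ^3) + 7δ^3 = 23 − 16δ^3.
So δ^3 ≥ 8/16 = 1/2, giving δ ≥ (1/2)^(1/3) ≈ 0.794.

0.794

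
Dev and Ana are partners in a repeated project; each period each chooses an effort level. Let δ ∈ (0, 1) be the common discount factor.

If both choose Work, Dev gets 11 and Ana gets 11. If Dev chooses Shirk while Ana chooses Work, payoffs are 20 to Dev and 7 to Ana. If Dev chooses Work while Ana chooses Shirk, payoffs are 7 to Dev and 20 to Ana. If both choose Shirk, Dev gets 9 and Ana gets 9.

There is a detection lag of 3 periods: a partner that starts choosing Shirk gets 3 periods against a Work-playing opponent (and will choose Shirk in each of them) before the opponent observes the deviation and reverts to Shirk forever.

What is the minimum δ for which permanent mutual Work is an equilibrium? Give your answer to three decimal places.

Deviating for the 3 undetected periods gains 20−11 = 9 per period over cooperation, then loses 11−9 = 2 per period forever once punishment starts.
Gain: 9(1 + δ + … + δ^2); loss: 2·δ^3/(1−δ).
No profitable deviation ⇔ 9(1−δ^3) ≤ 2·δ^3, i.e. δ^3 ≥ 9/(9+2) = 9/11.
Hence δ ≥ (9/11)^(1/3) ≈ 0.935.

0.935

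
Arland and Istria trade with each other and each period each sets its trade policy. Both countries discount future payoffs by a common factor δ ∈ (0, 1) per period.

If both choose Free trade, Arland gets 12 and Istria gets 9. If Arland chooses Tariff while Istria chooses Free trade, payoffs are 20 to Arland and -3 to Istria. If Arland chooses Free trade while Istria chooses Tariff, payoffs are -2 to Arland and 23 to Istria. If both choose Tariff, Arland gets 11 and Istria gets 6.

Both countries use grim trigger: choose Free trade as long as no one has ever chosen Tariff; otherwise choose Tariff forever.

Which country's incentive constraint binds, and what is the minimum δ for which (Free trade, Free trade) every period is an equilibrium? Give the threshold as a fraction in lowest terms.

Arland; δ ≥ 8/9

Arland: cooperation gives 12 each period; deviation gives 20 once then 11 forever.
  12/(1−δ) ≥ 20 + 11δ/(1−δ) ⇒ δ ≥ 8/9.
Istria: cooperation gives 9 each period; deviation gives 23 once then 6 forever.
  δ ≥ 14/17.
Both must hold, so the binding constraint is Arland's: δ ≥ 8/9.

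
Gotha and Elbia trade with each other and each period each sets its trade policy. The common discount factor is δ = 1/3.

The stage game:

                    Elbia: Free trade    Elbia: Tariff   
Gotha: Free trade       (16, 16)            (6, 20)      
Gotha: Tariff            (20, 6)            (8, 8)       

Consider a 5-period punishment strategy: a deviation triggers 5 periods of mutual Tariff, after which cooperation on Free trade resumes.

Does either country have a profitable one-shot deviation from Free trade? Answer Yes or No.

Yes

IC: δ+…+δ^5 ≥ (20−16)/(16−8) = 1/2.
At δ = 1/3: partial sum = 0.4979 < 0.5000. Cooperation not sustainable.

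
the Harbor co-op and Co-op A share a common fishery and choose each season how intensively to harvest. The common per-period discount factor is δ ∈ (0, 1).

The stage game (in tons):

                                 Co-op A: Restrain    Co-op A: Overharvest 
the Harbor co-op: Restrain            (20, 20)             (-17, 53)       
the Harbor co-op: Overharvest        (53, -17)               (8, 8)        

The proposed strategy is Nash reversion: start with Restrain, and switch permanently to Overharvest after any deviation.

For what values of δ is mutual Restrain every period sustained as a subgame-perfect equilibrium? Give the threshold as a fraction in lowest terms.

20/(1−δ) ≥ 53 + 8δ/(1−δ)
20 ≥ 53 − 45δ
δ ≥ 33/45 = 11/15.

11/15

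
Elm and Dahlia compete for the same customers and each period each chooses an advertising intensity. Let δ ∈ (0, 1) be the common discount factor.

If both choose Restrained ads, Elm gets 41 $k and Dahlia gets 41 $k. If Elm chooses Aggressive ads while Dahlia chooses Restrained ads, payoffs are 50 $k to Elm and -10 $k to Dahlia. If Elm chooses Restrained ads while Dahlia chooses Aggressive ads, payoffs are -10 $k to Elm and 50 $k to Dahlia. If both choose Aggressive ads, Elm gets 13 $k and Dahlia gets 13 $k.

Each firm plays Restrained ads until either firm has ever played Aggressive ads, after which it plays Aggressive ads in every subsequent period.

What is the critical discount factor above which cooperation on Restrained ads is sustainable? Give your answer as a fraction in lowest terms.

9/37

Under grim trigger the critical discount factor is (T−C)/(T−P) with T = 50, C = 41, P = 13.
δ* = (50−41)/(50−13) = 9/37.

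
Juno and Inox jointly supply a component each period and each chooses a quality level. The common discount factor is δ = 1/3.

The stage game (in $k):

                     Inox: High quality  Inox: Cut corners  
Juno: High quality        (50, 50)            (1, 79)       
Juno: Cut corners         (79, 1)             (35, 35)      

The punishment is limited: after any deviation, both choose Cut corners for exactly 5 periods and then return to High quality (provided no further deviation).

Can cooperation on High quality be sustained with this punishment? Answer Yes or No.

A one-shot deviation gives 79 now, then 35 for 5 periods, then back to 50.
Gain from deviating: (79−50) today; loss: (50−35) in each of the next 5 periods.
No-deviation condition: (50−35)(δ+…+δ^5) ≥ 79−50, i.e. δ+…+δ^5 ≥ 29/15.
At δ = 1/3: δ+…+δ^5 = 0.4979 < 1.9333.
So cooperation is not sustainable.

No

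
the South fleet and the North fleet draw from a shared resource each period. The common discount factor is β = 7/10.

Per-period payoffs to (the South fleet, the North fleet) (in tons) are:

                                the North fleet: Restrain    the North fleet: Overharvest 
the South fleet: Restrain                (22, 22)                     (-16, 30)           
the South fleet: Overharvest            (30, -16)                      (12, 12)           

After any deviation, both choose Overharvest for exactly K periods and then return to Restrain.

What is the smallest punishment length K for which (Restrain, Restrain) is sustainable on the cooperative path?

Need Σ_{k=1}^{K} β^k ≥ (30−22)/(22−12) = 0.8000 at β = 7/10.
At K = 1 the sum is 0.7000 < 0.8000; at K = 2 it is 1.1900 ≥ 0.8000.
So the minimum punishment length is K = 2.

2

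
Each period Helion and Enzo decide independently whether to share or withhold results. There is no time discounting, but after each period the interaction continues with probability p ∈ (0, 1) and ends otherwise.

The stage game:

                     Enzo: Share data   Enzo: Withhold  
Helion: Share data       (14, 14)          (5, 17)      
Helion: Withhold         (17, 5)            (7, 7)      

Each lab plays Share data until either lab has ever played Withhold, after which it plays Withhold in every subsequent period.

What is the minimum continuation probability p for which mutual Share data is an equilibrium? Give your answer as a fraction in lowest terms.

3/10

With no time discounting, the continuation probability p plays the role of the discount factor.
Grim-trigger IC: 14/(1−p) ≥ 17 + 7p/(1−p) ⇒ p ≥ (17−14)/(17−7) = 3/10.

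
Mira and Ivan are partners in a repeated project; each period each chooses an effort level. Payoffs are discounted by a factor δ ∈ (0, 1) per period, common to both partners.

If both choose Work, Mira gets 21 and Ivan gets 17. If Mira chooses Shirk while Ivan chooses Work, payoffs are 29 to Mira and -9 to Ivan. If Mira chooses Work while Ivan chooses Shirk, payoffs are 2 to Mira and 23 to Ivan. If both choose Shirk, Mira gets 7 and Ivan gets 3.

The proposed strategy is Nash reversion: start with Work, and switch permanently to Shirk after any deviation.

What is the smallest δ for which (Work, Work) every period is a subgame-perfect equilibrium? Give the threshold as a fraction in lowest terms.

For Mira: deviation gain 29−21 = 8, per-period punishment loss 21−7 = 14. IC gives δ ≥ 8/22 = 4/11.
For Ivan: gain 6, loss 14 per period, so δ ≥ 6/20 = 3/10.
The tighter constraint is Mira's, so cooperation needs δ ≥ 4/11.

4/11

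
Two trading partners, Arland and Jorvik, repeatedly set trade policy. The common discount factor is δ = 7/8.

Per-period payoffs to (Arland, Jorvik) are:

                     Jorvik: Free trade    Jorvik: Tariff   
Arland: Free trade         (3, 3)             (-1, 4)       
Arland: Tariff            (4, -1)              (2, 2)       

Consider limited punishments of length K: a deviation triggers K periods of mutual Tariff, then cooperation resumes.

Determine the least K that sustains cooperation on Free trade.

Need Σ_{k=1}^{K} δ^k ≥ (4−3)/(3−2) = 1.0000 at δ = 7/8.
At K = 1 the sum is 0.8750 < 1.0000; at K = 2 it is 1.6406 ≥ 1.0000.
So the minimum punishment length is K = 2.

2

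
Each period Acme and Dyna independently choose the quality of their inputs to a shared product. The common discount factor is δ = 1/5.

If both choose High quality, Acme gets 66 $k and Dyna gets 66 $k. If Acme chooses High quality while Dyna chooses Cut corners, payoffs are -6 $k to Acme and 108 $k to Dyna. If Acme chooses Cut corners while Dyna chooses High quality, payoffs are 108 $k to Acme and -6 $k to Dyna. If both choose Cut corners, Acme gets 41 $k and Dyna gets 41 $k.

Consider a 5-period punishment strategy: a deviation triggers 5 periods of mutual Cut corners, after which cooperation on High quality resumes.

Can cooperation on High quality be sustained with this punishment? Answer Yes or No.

No

A one-shot deviation gives 108 now, then 41 for 5 periods, then back to 66.
Gain from deviating: (108−66) today; loss: (66−41) in each of the next 5 periods.
No-deviation condition: (66−41)(δ+…+δ^5) ≥ 108−66, i.e. δ+…+δ^5 ≥ 42/25.
At δ = 1/5: δ+…+δ^5 = 0.2499 < 1.6800.
So cooperation is not sustainable.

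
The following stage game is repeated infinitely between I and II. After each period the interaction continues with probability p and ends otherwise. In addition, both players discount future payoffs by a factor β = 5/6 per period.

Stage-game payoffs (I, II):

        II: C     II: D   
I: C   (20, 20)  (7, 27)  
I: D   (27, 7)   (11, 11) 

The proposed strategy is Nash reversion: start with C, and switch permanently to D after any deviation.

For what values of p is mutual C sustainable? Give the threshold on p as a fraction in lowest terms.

Expected continuation weight on next period's payoff is β·p = 5/6·p, which plays the role of the discount factor.
Cooperation requires 5/6·p ≥ (27−20)/(27−11) = 7/16, hence p ≥ 21/40.

21/40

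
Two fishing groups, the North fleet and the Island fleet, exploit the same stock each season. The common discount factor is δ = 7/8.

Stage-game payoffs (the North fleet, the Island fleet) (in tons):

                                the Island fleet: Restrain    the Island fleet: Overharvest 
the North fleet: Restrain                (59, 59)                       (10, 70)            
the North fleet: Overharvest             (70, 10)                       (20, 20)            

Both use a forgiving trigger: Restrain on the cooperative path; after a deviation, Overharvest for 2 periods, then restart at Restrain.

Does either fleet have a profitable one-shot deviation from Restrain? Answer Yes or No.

IC: δ+…+δ^2 ≥ (70−59)/(59−20) = 11/39.
At δ = 7/8: partial sum = 1.6406 ≥ 0.2821. Cooperation sustainable.

No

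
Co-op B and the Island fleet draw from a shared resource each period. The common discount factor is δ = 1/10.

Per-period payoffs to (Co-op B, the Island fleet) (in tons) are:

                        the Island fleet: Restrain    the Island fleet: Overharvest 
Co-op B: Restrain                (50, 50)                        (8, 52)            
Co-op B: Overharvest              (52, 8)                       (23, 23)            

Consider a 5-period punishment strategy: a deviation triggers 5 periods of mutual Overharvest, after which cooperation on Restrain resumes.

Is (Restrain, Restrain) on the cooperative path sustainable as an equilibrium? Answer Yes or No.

Yes

A one-shot deviation gives 52 now, then 23 for 5 periods, then back to 50.
Gain from deviating: (52−50) today; loss: (50−23) in each of the next 5 periods.
No-deviation condition: (50−23)(δ+…+δ^5) ≥ 52−50, i.e. δ+…+δ^5 ≥ 2/27.
At δ = 1/10: δ+…+δ^5 = 0.1111 ≥ 0.0741.
So cooperation is sustainable.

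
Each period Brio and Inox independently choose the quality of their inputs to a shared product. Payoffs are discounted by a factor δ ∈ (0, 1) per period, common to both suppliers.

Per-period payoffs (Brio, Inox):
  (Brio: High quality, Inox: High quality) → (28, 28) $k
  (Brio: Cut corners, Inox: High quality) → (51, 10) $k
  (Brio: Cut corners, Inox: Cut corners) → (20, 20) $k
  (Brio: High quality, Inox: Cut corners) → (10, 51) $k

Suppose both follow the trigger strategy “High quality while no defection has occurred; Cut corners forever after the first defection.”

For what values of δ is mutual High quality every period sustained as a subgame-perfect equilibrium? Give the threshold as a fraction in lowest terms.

23/31

One-period gain from deviating is 51 − 28 = 23. The loss is 28 − 20 = 8 in every subsequent period, with present value 8·δ/(1−δ).
Deviation is unprofitable when 8·δ/(1−δ) ≥ 23, i.e. δ/(1−δ) ≥ 23/8.
Equivalently δ ≥ 23/(23+8) = 23/31.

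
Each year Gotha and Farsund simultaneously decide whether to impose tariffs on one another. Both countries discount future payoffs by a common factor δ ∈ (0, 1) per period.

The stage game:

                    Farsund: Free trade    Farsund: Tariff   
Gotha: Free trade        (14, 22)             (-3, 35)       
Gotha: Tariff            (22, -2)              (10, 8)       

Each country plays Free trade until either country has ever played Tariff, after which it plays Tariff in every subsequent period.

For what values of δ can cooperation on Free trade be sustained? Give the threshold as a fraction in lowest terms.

Gotha: cooperation gives 14 each period; deviation gives 22 once then 10 forever.
  14/(1−δ) ≥ 22 + 10δ/(1−δ) ⇒ δ ≥ 8/12 = 2/3.
Farsund: cooperation gives 22 each period; deviation gives 35 once then 8 forever.
  δ ≥ 13/27.
Both must hold, so the binding constraint is Gotha's: δ ≥ 2/3.

2/3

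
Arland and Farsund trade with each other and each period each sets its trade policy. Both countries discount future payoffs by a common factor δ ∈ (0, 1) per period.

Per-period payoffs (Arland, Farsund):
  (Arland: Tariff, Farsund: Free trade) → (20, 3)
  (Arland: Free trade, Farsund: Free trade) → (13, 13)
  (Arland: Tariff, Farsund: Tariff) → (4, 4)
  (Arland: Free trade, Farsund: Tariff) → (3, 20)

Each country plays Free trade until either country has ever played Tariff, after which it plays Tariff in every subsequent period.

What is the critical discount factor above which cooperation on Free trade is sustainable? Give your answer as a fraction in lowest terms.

One-period gain from deviating is 20 − 13 = 7. The loss is 13 − 4 = 9 in every subsequent period, with present value 9·δ/(1−δ).
Deviation is unprofitable when 9·δ/(1−δ) ≥ 7, i.e. δ/(1−δ) ≥ 7/9.
Equivalently δ ≥ 7/(7+9) = 7/16.

7/16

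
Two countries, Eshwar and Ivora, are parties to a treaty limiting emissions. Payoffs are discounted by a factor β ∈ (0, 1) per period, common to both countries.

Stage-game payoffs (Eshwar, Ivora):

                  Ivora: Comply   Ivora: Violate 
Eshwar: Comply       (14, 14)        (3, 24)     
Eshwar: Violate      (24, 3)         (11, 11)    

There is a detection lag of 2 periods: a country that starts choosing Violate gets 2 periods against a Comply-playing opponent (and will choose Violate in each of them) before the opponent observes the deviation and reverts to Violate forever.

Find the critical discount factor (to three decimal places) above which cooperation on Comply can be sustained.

0.877

The best deviation is to choose Violate for all 2 undetected periods, earning 24 each, then 11 forever once detected.
Deviation value: 24(1−β^2)/(1−β) + 11β^2/(1−β); cooperation value: 14/(1−β).
IC: 14 ≥ 24(1−β^2) + 11β^2 = 24 − 13β^2.
So β^2 ≥ 10/13, giving β ≥ (10/13)^(1/2) ≈ 0.877.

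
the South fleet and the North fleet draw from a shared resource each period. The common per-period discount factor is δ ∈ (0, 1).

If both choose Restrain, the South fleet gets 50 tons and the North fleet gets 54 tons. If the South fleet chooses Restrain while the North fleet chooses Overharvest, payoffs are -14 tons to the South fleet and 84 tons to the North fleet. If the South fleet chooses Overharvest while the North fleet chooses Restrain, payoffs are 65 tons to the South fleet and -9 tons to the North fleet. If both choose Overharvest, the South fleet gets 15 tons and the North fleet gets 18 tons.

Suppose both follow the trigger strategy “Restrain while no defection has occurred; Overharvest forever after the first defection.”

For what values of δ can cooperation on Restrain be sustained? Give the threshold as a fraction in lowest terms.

the South fleet's threshold: (65−50)/(65−15) = 3/10.
the North fleet's threshold: (84−54)/(84−18) = 5/11.
3/10 < 5/11, so the North fleet binds and δ* = 5/11.

5/11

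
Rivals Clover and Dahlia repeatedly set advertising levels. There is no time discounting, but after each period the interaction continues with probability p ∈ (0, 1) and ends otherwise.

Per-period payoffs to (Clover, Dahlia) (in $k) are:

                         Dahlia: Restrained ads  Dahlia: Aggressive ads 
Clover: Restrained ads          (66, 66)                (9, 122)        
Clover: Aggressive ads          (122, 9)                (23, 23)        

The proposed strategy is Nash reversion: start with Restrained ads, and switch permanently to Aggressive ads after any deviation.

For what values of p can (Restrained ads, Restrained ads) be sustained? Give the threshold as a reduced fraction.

Expected cooperation value is 66 + p·66 + p²·66 + … = 66/(1−p); deviation gives 122 + p·23/(1−p).
66 ≥ 122(1−p) + 23p ⇒ 99p ≥ 56 ⇒ p ≥ 56/99.

56/99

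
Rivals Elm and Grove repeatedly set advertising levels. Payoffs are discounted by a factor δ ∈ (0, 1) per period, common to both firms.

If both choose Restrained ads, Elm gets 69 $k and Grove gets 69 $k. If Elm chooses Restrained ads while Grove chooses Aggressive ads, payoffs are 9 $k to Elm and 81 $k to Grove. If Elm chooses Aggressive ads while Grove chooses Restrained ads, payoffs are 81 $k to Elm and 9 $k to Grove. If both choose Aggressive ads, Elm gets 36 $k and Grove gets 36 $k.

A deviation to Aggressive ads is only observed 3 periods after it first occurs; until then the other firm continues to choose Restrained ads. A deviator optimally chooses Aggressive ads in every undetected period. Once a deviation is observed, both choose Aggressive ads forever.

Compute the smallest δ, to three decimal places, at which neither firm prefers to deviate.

0.644

Deviating for the 3 undetected periods gains 81−69 = 12 per period over cooperation, then loses 69−36 = 33 per period forever once punishment starts.
Gain: 12(1 + δ + … + δ^2); loss: 33·δ^3/(1−δ).
No profitable deviation ⇔ 12(1−δ^3) ≤ 33·δ^3, i.e. δ^3 ≥ 12/(12+33) = 4/15.
Hence δ ≥ (4/15)^(1/3) ≈ 0.644.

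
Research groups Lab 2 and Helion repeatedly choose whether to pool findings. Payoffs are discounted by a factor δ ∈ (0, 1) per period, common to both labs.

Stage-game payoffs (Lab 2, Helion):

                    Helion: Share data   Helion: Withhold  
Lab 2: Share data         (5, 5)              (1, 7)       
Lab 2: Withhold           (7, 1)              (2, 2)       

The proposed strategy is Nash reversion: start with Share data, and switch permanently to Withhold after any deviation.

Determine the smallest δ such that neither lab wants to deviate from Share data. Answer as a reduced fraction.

Cooperation forever yields 5 each period: 5/(1−δ).
Deviating yields 7 once, then 2 forever: 7 + 2δ/(1−δ).
No profitable deviation requires 5/(1−δ) ≥ 7 + 2δ/(1−δ).
Multiplying by (1−δ): 5 ≥ 7(1−δ) + 2δ = 7 − 5δ.
So 5δ ≥ 2, i.e. δ ≥ 2/5.

2/5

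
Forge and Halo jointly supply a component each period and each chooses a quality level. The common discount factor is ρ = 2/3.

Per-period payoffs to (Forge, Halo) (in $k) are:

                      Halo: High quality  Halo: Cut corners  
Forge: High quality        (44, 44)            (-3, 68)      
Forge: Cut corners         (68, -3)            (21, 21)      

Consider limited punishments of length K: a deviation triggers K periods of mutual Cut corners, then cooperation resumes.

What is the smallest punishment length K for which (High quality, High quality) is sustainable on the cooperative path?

Need Σ_{k=1}^{K} ρ^k ≥ (68−44)/(44−21) = 1.0435 at ρ = 2/3.
At K = 1 the sum is 0.6667 < 1.0435; at K = 2 it is 1.1111 ≥ 1.0435.
So the minimum punishment length is K = 2.

2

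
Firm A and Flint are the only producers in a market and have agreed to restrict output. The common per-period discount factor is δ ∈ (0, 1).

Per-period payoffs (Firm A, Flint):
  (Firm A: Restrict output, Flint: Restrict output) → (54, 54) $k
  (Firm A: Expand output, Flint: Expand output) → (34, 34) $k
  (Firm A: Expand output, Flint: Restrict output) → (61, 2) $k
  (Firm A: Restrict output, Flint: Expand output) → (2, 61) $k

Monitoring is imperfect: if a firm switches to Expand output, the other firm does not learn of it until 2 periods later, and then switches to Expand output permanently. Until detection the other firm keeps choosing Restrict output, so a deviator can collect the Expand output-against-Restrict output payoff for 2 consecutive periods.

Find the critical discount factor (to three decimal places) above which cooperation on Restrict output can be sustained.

The best deviation is to choose Expand output for all 2 undetected periods, earning 61 each, then 34 forever once detected.
Deviation value: 61(1−δ^2)/(1−δ) + 34δ^2/(1−δ); cooperation value: 54/(1−δ).
IC: 54 ≥ 61(1−δ^2) + 34δ^2 = 61 − 27δ^2.
So δ^2 ≥ 7/27, giving δ ≥ (7/27)^(1/2) ≈ 0.509.

0.509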